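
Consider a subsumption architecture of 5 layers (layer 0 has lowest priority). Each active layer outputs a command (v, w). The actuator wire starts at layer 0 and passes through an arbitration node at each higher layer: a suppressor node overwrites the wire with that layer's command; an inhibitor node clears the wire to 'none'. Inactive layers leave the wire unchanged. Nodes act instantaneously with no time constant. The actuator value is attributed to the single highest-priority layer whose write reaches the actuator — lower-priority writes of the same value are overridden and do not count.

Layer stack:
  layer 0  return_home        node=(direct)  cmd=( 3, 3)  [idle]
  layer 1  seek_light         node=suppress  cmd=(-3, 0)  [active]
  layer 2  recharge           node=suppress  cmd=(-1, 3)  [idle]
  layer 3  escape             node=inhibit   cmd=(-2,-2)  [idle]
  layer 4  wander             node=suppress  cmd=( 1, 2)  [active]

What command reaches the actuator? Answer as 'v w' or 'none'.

L0 return_home: idle → wire = none
L1 seek_light: active, suppressor → wire = (-3, 0)
L2 recharge: idle → wire stays (-3, 0)
L3 escape: idle → wire stays (-3, 0)
L4 wander: active, suppressor → wire = (1, 2)
actuator = (1, 2)

1 2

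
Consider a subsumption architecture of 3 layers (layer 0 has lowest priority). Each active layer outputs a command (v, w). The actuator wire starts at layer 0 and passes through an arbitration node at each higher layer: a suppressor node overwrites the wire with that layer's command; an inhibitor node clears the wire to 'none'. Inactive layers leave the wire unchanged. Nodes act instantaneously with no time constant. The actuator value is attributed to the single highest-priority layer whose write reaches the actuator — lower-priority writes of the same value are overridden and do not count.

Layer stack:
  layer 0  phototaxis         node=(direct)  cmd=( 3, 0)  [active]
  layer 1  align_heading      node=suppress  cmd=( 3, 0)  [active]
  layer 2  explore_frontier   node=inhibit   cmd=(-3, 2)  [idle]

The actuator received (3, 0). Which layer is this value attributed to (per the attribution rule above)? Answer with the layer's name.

layer 0 (phototaxis) active — direct: (3, 0)
layer 1 (align_heading) active — suppresses: (3, 0)
layer 2 (explore_frontier) idle — unchanged: (3, 0)
→ actuator (3, 0)
last writer: layer 1 = align_heading

align_heading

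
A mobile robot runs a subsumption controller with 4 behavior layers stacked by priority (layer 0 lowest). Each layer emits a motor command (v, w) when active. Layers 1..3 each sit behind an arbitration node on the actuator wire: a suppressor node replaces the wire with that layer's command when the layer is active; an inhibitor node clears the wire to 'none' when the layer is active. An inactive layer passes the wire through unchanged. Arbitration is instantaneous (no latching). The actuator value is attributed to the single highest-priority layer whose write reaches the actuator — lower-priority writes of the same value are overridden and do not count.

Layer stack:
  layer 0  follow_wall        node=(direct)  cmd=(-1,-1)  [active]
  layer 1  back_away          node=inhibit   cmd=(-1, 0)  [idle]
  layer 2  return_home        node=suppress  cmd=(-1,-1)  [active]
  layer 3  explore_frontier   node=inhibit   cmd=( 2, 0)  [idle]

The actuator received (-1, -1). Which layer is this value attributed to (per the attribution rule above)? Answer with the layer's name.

return_home

[0] follow_wall on; wire := (-1, -1)
[1] back_away off; pass (-1, -1)
[2] return_home on (suppress); wire := (-1, -1)
[3] explore_frontier off; pass (-1, -1)
output (-1, -1)
last writer: layer 2 = return_home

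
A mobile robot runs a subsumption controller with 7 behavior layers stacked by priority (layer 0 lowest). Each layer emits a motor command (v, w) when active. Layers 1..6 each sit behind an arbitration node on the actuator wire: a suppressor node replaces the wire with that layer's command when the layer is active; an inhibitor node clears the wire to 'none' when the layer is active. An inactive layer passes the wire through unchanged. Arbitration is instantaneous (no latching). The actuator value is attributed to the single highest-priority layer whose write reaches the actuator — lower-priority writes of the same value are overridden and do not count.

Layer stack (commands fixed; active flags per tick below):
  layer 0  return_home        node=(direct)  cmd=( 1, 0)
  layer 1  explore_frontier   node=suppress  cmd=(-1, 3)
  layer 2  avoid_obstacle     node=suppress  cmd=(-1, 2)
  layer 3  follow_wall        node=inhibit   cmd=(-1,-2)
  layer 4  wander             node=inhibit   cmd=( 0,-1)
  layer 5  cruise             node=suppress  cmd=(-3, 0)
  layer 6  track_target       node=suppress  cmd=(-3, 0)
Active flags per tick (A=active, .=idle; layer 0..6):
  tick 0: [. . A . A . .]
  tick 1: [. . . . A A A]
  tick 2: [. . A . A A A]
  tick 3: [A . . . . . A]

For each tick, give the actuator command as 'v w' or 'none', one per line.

none
-3 0
-3 0
-3 0

tick 0:
  layer 0 (return_home) idle — none
  layer 1 (explore_frontier) idle — unchanged: none
  layer 2 (avoid_obstacle) active — suppresses: (-1, 2)
  layer 3 (follow_wall) idle — unchanged: (-1, 2)
  layer 4 (wander) active — inhibits: none
  layer 5 (cruise) idle — unchanged: none
  layer 6 (track_target) idle — unchanged: none
  → actuator none
tick 1:
  layer 0 (return_home) idle — none
  layer 1 (explore_frontier) idle — unchanged: none
  layer 2 (avoid_obstacle) idle — unchanged: none
  layer 3 (follow_wall) idle — unchanged: none
  layer 4 (wander) active — inhibits: none
  layer 5 (cruise) active — suppresses: (-3, 0)
  layer 6 (track_target) active — suppresses: (-3, 0)
  → actuator (-3, 0)
tick 2:
  layer 0 (return_home) idle — none
  layer 1 (explore_frontier) idle — unchanged: none
  layer 2 (avoid_obstacle) active — suppresses: (-1, 2)
  layer 3 (follow_wall) idle — unchanged: (-1, 2)
  layer 4 (wander) active — inhibits: none
  layer 5 (cruise) active — suppresses: (-3, 0)
  layer 6 (track_target) active — suppresses: (-3, 0)
  → actuator (-3, 0)
tick 3:
  layer 0 (return_home) active — direct: (1, 0)
  layer 1 (explore_frontier) idle — unchanged: (1, 0)
  layer 2 (avoid_obstacle) idle — unchanged: (1, 0)
  layer 3 (follow_wall) idle — unchanged: (1, 0)
  layer 4 (wander) idle — unchanged: (1, 0)
  layer 5 (cruise) idle — unchanged: (1, 0)
  layer 6 (track_target) active — suppresses: (-3, 0)
  → actuator (-3, 0)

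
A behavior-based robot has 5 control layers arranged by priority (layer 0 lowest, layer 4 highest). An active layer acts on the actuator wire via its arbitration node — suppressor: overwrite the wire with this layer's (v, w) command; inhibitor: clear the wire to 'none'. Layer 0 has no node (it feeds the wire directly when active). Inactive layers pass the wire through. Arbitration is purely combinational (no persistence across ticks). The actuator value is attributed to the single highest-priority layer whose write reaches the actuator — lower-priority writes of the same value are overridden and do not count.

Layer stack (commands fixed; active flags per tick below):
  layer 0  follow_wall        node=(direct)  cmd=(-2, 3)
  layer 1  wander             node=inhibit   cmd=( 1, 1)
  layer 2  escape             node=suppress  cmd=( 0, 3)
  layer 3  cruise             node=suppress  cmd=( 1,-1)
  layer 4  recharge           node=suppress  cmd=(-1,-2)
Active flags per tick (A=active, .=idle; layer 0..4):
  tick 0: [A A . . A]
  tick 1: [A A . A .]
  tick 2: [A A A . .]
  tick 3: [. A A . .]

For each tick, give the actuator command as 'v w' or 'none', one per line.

tick 0:
  L0 follow_wall: active, feeds wire = (-2, 3)
  L1 wander: active, inhibitor → wire = none
  L2 escape: idle → wire stays none
  L3 cruise: idle → wire stays none
  L4 recharge: active, suppressor → wire = (-1, -2)
  actuator = (-1, -2)
tick 1:
  L0 follow_wall: active, feeds wire = (-2, 3)
  L1 wander: active, inhibitor → wire = none
  L2 escape: idle → wire stays none
  L3 cruise: active, suppressor → wire = (1, -1)
  L4 recharge: idle → wire stays (1, -1)
  actuator = (1, -1)
tick 2:
  L0 follow_wall: active, feeds wire = (-2, 3)
  L1 wander: active, inhibitor → wire = none
  L2 escape: active, suppressor → wire = (0, 3)
  L3 cruise: idle → wire stays (0, 3)
  L4 recharge: idle → wire stays (0, 3)
  actuator = (0, 3)
tick 3:
  L0 follow_wall: idle → wire = none
  L1 wander: active, inhibitor → wire = none
  L2 escape: active, suppressor → wire = (0, 3)
  L3 cruise: idle → wire stays (0, 3)
  L4 recharge: idle → wire stays (0, 3)
  actuator = (0, 3)

-1 -2
1 -1
0 3
0 3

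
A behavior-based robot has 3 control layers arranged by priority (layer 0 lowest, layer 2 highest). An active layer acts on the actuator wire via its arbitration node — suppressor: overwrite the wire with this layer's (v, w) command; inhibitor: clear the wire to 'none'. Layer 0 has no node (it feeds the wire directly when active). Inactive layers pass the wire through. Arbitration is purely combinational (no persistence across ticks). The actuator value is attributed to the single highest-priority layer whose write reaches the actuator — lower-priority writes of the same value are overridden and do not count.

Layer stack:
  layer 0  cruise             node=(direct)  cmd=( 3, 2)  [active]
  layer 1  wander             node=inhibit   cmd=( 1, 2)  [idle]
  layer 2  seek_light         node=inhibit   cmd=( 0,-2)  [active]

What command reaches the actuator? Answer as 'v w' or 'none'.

L0 cruise: active, feeds wire = (3, 2)
L1 wander: idle → wire stays (3, 2)
L2 seek_light: active, inhibitor → wire = none
actuator = none

none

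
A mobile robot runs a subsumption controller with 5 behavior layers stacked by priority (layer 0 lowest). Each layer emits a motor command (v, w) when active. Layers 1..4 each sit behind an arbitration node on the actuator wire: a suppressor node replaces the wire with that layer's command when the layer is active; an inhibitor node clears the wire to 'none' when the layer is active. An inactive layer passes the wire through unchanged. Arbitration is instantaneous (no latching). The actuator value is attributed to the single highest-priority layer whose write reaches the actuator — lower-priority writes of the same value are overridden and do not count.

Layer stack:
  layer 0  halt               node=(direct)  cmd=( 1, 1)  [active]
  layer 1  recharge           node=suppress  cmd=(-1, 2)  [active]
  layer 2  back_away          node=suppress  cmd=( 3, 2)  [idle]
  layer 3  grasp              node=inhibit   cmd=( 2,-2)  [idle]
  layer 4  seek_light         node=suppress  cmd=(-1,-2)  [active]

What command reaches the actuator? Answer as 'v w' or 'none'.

-1 -2

L0 halt: active, feeds wire = (1, 1)
L1 recharge: active, suppressor → wire = (-1, 2)
L2 back_away: idle → wire stays (-1, 2)
L3 grasp: idle → wire stays (-1, 2)
L4 seek_light: active, suppressor → wire = (-1, -2)
actuator = (-1, -2)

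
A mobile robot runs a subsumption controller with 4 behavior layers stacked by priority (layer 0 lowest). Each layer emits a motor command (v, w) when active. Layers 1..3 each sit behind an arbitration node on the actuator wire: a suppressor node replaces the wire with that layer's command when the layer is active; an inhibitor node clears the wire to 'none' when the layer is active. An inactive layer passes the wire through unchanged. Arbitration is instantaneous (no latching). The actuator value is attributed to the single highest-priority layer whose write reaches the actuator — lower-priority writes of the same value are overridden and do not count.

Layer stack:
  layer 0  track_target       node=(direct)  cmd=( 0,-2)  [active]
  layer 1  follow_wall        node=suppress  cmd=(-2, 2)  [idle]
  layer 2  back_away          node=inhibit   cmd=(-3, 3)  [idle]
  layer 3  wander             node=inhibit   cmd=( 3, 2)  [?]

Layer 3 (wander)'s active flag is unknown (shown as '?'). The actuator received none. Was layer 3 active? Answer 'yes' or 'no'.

yes

If layer 3 is active=yes:
  actuator would be none
If layer 3 is active=no:
  actuator would be (0, -2)
Observed none, so layer 3 was active.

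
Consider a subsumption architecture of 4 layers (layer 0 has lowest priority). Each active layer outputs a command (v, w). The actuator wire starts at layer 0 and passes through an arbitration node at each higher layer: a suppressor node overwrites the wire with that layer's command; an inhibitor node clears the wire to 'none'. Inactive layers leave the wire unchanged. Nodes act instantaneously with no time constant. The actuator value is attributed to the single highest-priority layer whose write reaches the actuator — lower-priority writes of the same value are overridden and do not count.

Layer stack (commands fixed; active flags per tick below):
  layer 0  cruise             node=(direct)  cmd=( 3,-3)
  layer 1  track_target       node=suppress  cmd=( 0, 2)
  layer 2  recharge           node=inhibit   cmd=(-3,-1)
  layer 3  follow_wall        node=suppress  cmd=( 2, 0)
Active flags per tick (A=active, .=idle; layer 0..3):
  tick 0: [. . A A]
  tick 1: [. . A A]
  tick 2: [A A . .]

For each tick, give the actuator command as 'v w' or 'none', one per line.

2 0
2 0
0 2

tick 0:
  L0 cruise: idle → wire = none
  L1 track_target: idle → wire stays none
  L2 recharge: active, inhibitor → wire = none
  L3 follow_wall: active, suppressor → wire = (2, 0)
  actuator = (2, 0)
tick 1:
  L0 cruise: idle → wire = none
  L1 track_target: idle → wire stays none
  L2 recharge: active, inhibitor → wire = none
  L3 follow_wall: active, suppressor → wire = (2, 0)
  actuator = (2, 0)
tick 2:
  L0 cruise: active, feeds wire = (3, -3)
  L1 track_target: active, suppressor → wire = (0, 2)
  L2 recharge: idle → wire stays (0, 2)
  L3 follow_wall: idle → wire stays (0, 2)
  actuator = (0, 2)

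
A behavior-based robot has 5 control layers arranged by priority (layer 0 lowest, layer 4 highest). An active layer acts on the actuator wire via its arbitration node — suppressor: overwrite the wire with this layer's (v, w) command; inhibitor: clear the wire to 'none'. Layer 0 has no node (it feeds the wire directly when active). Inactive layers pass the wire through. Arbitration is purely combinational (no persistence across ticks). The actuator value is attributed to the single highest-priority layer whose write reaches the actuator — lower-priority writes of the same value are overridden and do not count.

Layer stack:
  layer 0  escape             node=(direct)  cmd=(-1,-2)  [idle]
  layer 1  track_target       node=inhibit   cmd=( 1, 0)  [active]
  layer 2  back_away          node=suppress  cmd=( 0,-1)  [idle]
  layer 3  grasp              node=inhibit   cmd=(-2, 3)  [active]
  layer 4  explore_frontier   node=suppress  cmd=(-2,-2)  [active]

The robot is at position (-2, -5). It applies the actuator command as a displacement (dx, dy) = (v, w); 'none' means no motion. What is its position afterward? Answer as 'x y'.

-4 -7

[0] escape off; wire := none
[1] track_target on (inhibit); wire := none
[2] back_away off; pass none
[3] grasp on (inhibit); wire := none
[4] explore_frontier on (suppress); wire := (-2, -2)
output (-2, -2)
position: (-2, -5) + (-2, -2) = (-4, -7)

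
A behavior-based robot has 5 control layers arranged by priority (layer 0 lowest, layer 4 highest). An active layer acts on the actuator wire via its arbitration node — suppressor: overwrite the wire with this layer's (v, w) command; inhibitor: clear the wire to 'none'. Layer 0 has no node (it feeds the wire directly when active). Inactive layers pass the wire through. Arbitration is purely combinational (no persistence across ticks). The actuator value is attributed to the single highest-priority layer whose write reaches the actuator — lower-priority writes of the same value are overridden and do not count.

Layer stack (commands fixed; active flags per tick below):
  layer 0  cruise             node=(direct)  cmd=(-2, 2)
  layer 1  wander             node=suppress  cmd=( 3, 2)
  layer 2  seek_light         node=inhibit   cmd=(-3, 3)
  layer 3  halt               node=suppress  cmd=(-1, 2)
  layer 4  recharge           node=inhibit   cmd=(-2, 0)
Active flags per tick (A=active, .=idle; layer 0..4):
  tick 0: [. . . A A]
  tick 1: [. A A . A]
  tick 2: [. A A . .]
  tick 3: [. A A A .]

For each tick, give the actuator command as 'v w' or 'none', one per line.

tick 0:
  [0] cruise off; wire := none
  [1] wander off; pass none
  [2] seek_light off; pass none
  [3] halt on (suppress); wire := (-1, 2)
  [4] recharge on (inhibit); wire := none
  output none
tick 1:
  [0] cruise off; wire := none
  [1] wander on (suppress); wire := (3, 2)
  [2] seek_light on (inhibit); wire := none
  [3] halt off; pass none
  [4] recharge on (inhibit); wire := none
  output none
tick 2:
  [0] cruise off; wire := none
  [1] wander on (suppress); wire := (3, 2)
  [2] seek_light on (inhibit); wire := none
  [3] halt off; pass none
  [4] recharge off; pass none
  output none
tick 3:
  [0] cruise off; wire := none
  [1] wander on (suppress); wire := (3, 2)
  [2] seek_light on (inhibit); wire := none
  [3] halt on (suppress); wire := (-1, 2)
  [4] recharge off; pass (-1, 2)
  output (-1, 2)

none
none
none
-1 2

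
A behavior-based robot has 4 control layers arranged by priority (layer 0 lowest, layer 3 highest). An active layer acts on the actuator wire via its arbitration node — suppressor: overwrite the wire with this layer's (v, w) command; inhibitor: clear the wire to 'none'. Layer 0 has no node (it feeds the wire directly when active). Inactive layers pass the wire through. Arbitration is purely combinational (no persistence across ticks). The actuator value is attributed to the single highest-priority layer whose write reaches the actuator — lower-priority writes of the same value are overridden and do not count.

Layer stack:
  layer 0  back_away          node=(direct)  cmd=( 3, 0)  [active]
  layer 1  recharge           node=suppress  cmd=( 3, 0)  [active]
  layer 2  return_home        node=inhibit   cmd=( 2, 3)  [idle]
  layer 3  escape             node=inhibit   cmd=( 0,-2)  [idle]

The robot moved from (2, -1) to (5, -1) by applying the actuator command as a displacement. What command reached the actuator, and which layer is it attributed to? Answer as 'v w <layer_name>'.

displacement = (5, -1) − (2, -1) = (3, 0)
layer 0 (back_away) active — direct: (3, 0)
layer 1 (recharge) active — suppresses: (3, 0)
layer 2 (return_home) idle — unchanged: (3, 0)
layer 3 (escape) idle — unchanged: (3, 0)
→ actuator (3, 0) — from layer 1 (recharge)

3 0 recharge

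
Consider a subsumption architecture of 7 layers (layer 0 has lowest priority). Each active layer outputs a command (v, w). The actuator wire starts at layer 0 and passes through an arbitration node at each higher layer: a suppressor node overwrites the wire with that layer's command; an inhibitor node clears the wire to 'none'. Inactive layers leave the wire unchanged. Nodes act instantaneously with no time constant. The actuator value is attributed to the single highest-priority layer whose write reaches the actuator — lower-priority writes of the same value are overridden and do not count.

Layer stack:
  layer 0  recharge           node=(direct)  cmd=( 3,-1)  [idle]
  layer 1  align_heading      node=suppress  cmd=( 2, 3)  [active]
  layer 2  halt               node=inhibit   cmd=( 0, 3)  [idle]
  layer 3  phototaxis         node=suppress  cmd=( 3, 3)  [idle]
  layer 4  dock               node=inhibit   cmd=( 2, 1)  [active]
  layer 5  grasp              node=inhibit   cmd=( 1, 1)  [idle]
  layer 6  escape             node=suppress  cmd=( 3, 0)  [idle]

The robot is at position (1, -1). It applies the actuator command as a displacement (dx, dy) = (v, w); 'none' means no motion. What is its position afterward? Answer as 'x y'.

1 -1

[0] recharge off; wire := none
[1] align_heading on (suppress); wire := (2, 3)
[2] halt off; pass (2, 3)
[3] phototaxis off; pass (2, 3)
[4] dock on (inhibit); wire := none
[5] grasp off; pass none
[6] escape off; pass none
output none
position: (1, -1) + none = (1, -1)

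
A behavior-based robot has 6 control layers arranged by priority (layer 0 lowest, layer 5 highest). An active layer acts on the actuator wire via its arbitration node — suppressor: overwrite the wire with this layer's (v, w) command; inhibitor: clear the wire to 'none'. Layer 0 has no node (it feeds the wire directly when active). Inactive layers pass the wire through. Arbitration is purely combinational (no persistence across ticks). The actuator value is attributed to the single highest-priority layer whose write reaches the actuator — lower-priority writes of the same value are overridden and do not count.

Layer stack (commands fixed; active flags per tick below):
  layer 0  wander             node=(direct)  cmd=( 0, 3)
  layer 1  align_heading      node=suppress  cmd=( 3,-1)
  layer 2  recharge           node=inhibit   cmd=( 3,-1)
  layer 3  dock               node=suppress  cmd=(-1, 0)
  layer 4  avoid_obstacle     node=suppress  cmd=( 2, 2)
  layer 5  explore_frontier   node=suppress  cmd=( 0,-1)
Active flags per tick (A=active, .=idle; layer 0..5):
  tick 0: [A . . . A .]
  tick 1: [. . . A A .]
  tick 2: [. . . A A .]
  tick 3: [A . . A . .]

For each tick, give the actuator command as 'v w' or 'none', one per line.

tick 0:
  layer 0 (wander) active — direct: (0, 3)
  layer 1 (align_heading) idle — unchanged: (0, 3)
  layer 2 (recharge) idle — unchanged: (0, 3)
  layer 3 (dock) idle — unchanged: (0, 3)
  layer 4 (avoid_obstacle) active — suppresses: (2, 2)
  layer 5 (explore_frontier) idle — unchanged: (2, 2)
  → actuator (2, 2)
tick 1:
  layer 0 (wander) idle — none
  layer 1 (align_heading) idle — unchanged: none
  layer 2 (recharge) idle — unchanged: none
  layer 3 (dock) active — suppresses: (-1, 0)
  layer 4 (avoid_obstacle) active — suppresses: (2, 2)
  layer 5 (explore_frontier) idle — unchanged: (2, 2)
  → actuator (2, 2)
tick 2:
  layer 0 (wander) idle — none
  layer 1 (align_heading) idle — unchanged: none
  layer 2 (recharge) idle — unchanged: none
  layer 3 (dock) active — suppresses: (-1, 0)
  layer 4 (avoid_obstacle) active — suppresses: (2, 2)
  layer 5 (explore_frontier) idle — unchanged: (2, 2)
  → actuator (2, 2)
tick 3:
  layer 0 (wander) active — direct: (0, 3)
  layer 1 (align_heading) idle — unchanged: (0, 3)
  layer 2 (recharge) idle — unchanged: (0, 3)
  layer 3 (dock) active — suppresses: (-1, 0)
  layer 4 (avoid_obstacle) idle — unchanged: (-1, 0)
  layer 5 (explore_frontier) idle — unchanged: (-1, 0)
  → actuator (-1, 0)

2 2
2 2
2 2
-1 0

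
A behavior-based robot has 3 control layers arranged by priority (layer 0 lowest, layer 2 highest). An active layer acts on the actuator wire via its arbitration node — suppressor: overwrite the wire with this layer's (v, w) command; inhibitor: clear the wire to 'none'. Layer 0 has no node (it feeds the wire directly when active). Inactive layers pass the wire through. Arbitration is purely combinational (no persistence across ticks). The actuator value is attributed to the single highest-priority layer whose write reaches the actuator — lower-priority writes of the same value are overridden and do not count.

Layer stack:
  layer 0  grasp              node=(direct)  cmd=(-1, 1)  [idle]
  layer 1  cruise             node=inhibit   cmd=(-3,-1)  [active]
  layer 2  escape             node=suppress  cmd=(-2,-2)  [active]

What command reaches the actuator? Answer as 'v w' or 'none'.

-2 -2

layer 0 (grasp) idle — none
layer 1 (cruise) active — inhibits: none
layer 2 (escape) active — suppresses: (-2, -2)
→ actuator (-2, -2)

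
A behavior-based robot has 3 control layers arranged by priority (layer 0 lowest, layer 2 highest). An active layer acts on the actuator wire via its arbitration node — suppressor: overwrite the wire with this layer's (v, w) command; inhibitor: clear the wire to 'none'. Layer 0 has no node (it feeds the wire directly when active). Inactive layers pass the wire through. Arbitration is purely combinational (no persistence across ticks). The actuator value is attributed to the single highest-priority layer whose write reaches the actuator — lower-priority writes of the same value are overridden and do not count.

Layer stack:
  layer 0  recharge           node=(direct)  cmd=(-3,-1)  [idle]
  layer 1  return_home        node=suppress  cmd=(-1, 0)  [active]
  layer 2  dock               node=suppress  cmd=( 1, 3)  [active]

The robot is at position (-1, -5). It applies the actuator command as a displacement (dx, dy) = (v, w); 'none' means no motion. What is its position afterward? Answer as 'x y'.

0 -2

[0] recharge off; wire := none
[1] return_home on (suppress); wire := (-1, 0)
[2] dock on (suppress); wire := (1, 3)
output (1, 3)
position: (-1, -5) + (1, 3) = (0, -2)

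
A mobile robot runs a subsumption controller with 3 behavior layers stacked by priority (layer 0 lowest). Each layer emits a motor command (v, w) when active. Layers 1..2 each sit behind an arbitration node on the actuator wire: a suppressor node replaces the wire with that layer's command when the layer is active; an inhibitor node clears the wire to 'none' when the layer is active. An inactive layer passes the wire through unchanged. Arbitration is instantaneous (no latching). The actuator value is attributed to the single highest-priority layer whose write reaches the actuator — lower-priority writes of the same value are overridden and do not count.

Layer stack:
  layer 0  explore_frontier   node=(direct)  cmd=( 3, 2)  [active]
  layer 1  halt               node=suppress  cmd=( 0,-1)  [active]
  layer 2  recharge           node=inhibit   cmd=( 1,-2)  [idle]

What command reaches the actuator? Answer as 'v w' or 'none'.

[0] explore_frontier on; wire := (3, 2)
[1] halt on (suppress); wire := (0, -1)
[2] recharge off; pass (0, -1)
output (0, -1)

0 -1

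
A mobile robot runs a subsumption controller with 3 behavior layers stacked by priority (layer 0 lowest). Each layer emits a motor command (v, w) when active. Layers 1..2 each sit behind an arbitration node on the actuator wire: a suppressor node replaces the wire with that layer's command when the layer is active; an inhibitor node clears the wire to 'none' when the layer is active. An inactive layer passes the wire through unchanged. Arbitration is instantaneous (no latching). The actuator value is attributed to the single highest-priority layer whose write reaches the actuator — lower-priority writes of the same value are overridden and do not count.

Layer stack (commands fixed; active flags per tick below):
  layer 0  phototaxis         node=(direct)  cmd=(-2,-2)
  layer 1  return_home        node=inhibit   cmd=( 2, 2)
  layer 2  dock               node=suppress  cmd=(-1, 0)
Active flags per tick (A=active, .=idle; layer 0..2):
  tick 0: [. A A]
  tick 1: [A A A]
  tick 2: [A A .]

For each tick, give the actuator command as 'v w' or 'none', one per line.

tick 0:
  [0] phototaxis off; wire := none
  [1] return_home on (inhibit); wire := none
  [2] dock on (suppress); wire := (-1, 0)
  output (-1, 0)
tick 1:
  [0] phototaxis on; wire := (-2, -2)
  [1] return_home on (inhibit); wire := none
  [2] dock on (suppress); wire := (-1, 0)
  output (-1, 0)
tick 2:
  [0] phototaxis on; wire := (-2, -2)
  [1] return_home on (inhibit); wire := none
  [2] dock off; pass none
  output none

-1 0
-1 0
none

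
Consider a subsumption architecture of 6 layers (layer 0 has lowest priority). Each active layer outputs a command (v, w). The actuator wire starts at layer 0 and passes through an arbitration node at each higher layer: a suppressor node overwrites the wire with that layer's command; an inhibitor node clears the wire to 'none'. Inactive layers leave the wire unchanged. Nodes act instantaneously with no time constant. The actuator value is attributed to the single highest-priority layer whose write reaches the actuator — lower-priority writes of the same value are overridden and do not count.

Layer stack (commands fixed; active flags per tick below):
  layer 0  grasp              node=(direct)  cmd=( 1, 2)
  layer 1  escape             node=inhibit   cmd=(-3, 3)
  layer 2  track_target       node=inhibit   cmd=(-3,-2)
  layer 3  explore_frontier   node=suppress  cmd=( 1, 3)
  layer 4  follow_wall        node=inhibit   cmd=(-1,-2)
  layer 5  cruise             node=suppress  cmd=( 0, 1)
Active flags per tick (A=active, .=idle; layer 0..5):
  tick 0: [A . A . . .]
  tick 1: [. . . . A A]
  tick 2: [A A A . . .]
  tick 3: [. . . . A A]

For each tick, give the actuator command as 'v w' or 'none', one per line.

tick 0:
  [0] grasp on; wire := (1, 2)
  [1] escape off; pass (1, 2)
  [2] track_target on (inhibit); wire := none
  [3] explore_frontier off; pass none
  [4] follow_wall off; pass none
  [5] cruise off; pass none
  output none
tick 1:
  [0] grasp off; wire := none
  [1] escape off; pass none
  [2] track_target off; pass none
  [3] explore_frontier off; pass none
  [4] follow_wall on (inhibit); wire := none
  [5] cruise on (suppress); wire := (0, 1)
  output (0, 1)
tick 2:
  [0] grasp on; wire := (1, 2)
  [1] escape on (inhibit); wire := none
  [2] track_target on (inhibit); wire := none
  [3] explore_frontier off; pass none
  [4] follow_wall off; pass none
  [5] cruise off; pass none
  output none
tick 3:
  [0] grasp off; wire := none
  [1] escape off; pass none
  [2] track_target off; pass none
  [3] explore_frontier off; pass none
  [4] follow_wall on (inhibit); wire := none
  [5] cruise on (suppress); wire := (0, 1)
  output (0, 1)

none
0 1
none
0 1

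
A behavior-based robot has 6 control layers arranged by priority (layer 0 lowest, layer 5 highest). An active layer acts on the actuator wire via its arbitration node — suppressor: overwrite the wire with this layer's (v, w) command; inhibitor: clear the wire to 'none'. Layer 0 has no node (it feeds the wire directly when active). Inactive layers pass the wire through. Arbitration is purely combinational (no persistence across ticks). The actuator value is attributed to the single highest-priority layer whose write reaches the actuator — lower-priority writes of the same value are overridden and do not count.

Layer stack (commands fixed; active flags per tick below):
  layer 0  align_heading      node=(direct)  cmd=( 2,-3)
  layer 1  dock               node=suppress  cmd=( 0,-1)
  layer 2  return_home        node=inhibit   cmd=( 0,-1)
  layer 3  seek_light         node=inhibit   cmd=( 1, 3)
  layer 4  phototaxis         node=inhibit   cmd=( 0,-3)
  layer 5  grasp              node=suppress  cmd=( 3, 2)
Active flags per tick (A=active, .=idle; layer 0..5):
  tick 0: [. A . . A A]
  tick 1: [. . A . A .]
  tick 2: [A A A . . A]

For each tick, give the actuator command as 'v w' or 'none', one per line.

3 2
none
3 2

tick 0:
  layer 0 (align_heading) idle — none
  layer 1 (dock) active — suppresses: (0, -1)
  layer 2 (return_home) idle — unchanged: (0, -1)
  layer 3 (seek_light) idle — unchanged: (0, -1)
  layer 4 (phototaxis) active — inhibits: none
  layer 5 (grasp) active — suppresses: (3, 2)
  → actuator (3, 2)
tick 1:
  layer 0 (align_heading) idle — none
  layer 1 (dock) idle — unchanged: none
  layer 2 (return_home) active — inhibits: none
  layer 3 (seek_light) idle — unchanged: none
  layer 4 (phototaxis) active — inhibits: none
  layer 5 (grasp) idle — unchanged: none
  → actuator none
tick 2:
  layer 0 (align_heading) active — direct: (2, -3)
  layer 1 (dock) active — suppresses: (0, -1)
  layer 2 (return_home) active — inhibits: none
  layer 3 (seek_light) idle — unchanged: none
  layer 4 (phototaxis) idle — unchanged: none
  layer 5 (grasp) active — suppresses: (3, 2)
  → actuator (3, 2)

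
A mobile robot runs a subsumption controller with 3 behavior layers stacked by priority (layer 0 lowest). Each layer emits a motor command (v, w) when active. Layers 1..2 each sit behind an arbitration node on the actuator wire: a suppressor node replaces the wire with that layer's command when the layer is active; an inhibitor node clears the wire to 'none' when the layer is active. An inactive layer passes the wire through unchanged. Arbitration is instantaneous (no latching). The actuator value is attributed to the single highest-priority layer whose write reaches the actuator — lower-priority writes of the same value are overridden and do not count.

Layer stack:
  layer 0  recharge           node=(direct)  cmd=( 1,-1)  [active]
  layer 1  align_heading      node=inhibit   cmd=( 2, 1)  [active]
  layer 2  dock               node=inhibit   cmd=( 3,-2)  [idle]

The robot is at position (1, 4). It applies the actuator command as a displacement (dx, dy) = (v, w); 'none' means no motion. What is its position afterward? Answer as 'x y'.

[0] recharge on; wire := (1, -1)
[1] align_heading on (inhibit); wire := none
[2] dock off; pass none
output none
position: (1, 4) + none = (1, 4)

1 4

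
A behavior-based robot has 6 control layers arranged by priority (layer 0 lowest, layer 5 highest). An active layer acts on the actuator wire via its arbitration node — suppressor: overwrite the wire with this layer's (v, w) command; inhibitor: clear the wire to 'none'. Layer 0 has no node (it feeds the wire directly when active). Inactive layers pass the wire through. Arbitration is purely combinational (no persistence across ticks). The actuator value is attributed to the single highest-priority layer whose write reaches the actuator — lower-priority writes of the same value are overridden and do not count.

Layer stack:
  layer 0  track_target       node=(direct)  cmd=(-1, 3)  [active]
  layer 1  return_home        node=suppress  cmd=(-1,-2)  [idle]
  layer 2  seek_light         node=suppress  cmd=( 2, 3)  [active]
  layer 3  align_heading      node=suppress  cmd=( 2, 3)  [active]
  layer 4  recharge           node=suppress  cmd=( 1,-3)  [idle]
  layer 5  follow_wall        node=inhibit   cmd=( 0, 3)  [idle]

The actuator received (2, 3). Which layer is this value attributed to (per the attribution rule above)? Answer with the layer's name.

align_heading

[0] track_target on; wire := (-1, 3)
[1] return_home off; pass (-1, 3)
[2] seek_light on (suppress); wire := (2, 3)
[3] align_heading on (suppress); wire := (2, 3)
[4] recharge off; pass (2, 3)
[5] follow_wall off; pass (2, 3)
output (2, 3)
last writer: layer 3 = align_heading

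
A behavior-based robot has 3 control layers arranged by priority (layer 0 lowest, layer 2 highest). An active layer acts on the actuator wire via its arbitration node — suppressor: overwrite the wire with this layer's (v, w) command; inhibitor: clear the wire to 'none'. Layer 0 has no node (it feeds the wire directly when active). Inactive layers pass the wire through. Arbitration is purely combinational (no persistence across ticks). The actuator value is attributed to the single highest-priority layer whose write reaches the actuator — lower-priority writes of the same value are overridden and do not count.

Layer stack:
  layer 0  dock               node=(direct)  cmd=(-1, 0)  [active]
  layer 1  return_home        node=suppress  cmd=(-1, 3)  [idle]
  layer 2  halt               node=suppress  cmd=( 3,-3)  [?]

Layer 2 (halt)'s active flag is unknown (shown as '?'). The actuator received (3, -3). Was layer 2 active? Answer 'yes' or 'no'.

yes

If layer 2 is active=yes:
  actuator would be (3, -3)
If layer 2 is active=no:
  actuator would be (-1, 0)
Observed (3, -3), so layer 2 was active.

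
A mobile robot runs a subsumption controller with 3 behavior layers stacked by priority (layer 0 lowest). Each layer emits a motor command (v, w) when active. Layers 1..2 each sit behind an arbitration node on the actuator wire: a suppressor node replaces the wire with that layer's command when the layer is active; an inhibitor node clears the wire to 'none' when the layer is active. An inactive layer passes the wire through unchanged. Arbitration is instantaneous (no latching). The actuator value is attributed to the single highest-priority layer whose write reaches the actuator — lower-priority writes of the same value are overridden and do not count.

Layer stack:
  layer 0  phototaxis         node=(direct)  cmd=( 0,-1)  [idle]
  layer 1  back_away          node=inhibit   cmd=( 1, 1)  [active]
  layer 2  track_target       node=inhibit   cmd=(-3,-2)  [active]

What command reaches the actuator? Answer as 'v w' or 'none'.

none

[0] phototaxis off; wire := none
[1] back_away on (inhibit); wire := none
[2] track_target on (inhibit); wire := none
output none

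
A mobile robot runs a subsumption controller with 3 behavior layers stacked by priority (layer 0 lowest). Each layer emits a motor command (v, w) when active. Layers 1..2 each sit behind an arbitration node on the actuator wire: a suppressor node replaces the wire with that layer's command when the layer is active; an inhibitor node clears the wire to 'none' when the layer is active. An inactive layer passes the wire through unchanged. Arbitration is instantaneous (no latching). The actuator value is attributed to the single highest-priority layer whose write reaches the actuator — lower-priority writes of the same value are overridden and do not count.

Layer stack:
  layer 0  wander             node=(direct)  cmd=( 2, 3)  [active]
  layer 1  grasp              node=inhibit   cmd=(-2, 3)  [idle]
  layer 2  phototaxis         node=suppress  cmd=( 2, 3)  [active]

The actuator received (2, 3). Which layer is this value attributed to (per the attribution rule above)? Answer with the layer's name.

layer 0 (wander) active — direct: (2, 3)
layer 1 (grasp) idle — unchanged: (2, 3)
layer 2 (phototaxis) active — suppresses: (2, 3)
→ actuator (2, 3)
last writer: layer 2 = phototaxis

phototaxis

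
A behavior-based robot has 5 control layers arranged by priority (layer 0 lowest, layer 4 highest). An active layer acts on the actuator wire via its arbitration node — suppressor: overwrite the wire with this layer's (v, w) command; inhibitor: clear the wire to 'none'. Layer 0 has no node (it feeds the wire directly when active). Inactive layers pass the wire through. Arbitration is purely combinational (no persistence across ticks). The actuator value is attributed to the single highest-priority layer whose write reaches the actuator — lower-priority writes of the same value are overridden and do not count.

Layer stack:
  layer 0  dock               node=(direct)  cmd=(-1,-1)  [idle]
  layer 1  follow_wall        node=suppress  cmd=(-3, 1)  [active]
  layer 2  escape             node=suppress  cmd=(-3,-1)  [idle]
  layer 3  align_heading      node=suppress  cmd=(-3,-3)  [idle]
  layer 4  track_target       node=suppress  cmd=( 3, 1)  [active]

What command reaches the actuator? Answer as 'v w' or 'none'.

3 1

L0 dock: idle → wire = none
L1 follow_wall: active, suppressor → wire = (-3, 1)
L2 escape: idle → wire stays (-3, 1)
L3 align_heading: idle → wire stays (-3, 1)
L4 track_target: active, suppressor → wire = (3, 1)
actuator = (3, 1)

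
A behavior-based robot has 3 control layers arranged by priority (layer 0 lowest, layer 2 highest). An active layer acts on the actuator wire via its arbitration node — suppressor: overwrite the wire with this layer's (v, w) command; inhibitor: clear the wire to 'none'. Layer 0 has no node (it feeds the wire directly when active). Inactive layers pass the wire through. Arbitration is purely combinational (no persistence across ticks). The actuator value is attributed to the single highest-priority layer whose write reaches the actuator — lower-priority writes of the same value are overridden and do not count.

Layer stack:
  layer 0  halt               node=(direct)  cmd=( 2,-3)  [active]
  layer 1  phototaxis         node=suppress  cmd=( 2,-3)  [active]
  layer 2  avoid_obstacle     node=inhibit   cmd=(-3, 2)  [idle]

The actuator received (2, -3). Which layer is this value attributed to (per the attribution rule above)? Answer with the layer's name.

L0 halt: active, feeds wire = (2, -3)
L1 phototaxis: active, suppressor → wire = (2, -3)
L2 avoid_obstacle: idle → wire stays (2, -3)
actuator = (2, -3)
last writer: layer 1 = phototaxis

phototaxis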